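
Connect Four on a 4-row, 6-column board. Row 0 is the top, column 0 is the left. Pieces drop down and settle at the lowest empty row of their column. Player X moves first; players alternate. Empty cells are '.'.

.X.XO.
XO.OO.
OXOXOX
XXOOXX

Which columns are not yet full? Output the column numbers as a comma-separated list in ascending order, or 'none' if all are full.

Answer: 0,2,5

Derivation:
col 0: top cell = '.' → open
col 1: top cell = 'X' → FULL
col 2: top cell = '.' → open
col 3: top cell = 'X' → FULL
col 4: top cell = 'O' → FULL
col 5: top cell = '.' → open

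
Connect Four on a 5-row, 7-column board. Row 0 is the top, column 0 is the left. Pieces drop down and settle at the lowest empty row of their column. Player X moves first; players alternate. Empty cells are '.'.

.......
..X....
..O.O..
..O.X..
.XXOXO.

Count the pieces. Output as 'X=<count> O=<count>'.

X=5 O=5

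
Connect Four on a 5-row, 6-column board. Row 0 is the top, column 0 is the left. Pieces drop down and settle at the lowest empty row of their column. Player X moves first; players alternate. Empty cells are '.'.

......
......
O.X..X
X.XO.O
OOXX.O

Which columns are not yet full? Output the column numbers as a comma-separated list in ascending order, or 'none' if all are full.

col 0: top cell = '.' → open
col 1: top cell = '.' → open
col 2: top cell = '.' → open
col 3: top cell = '.' → open
col 4: top cell = '.' → open
col 5: top cell = '.' → open

Answer: 0,1,2,3,4,5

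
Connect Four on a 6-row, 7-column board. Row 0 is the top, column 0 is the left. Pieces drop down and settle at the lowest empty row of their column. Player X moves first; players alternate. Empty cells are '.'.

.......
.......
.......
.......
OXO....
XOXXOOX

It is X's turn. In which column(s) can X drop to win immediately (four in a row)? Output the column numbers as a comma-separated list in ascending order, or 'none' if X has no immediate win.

Answer: none

Derivation:
col 0: drop X → no win
col 1: drop X → no win
col 2: drop X → no win
col 3: drop X → no win
col 4: drop X → no win
col 5: drop X → no win
col 6: drop X → no win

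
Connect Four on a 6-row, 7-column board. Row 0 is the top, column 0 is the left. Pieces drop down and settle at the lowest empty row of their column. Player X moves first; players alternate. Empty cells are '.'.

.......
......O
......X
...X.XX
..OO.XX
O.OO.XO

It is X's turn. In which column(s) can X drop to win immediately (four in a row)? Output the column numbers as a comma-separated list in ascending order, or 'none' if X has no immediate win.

col 0: drop X → no win
col 1: drop X → no win
col 2: drop X → no win
col 3: drop X → no win
col 4: drop X → no win
col 5: drop X → WIN!
col 6: drop X → no win

Answer: 5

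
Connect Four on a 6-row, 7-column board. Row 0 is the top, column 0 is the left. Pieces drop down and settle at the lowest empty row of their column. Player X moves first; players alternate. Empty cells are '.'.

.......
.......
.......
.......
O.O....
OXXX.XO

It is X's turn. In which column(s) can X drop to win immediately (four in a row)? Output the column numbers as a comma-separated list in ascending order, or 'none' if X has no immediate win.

col 0: drop X → no win
col 1: drop X → no win
col 2: drop X → no win
col 3: drop X → no win
col 4: drop X → WIN!
col 5: drop X → no win
col 6: drop X → no win

Answer: 4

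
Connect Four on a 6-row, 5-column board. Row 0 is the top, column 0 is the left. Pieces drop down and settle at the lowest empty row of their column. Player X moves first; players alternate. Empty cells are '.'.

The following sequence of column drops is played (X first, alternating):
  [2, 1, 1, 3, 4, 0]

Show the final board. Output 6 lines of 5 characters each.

Move 1: X drops in col 2, lands at row 5
Move 2: O drops in col 1, lands at row 5
Move 3: X drops in col 1, lands at row 4
Move 4: O drops in col 3, lands at row 5
Move 5: X drops in col 4, lands at row 5
Move 6: O drops in col 0, lands at row 5

Answer: .....
.....
.....
.....
.X...
OOXOX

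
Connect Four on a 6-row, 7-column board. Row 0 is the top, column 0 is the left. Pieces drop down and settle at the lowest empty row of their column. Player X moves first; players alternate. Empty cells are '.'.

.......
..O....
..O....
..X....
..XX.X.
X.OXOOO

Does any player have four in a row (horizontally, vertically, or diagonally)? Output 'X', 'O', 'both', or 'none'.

none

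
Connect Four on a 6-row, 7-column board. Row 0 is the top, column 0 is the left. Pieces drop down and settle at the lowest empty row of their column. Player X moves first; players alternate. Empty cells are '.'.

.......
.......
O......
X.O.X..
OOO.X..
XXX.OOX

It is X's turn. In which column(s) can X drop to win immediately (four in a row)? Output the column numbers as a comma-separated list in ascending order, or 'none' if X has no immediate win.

Answer: 3

Derivation:
col 0: drop X → no win
col 1: drop X → no win
col 2: drop X → no win
col 3: drop X → WIN!
col 4: drop X → no win
col 5: drop X → no win
col 6: drop X → no win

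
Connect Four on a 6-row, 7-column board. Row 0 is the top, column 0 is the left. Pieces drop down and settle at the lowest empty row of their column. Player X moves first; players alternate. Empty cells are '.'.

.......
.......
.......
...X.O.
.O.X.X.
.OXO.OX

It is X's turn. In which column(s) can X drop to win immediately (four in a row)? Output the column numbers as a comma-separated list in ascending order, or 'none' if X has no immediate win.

col 0: drop X → no win
col 1: drop X → no win
col 2: drop X → no win
col 3: drop X → no win
col 4: drop X → no win
col 5: drop X → no win
col 6: drop X → no win

Answer: none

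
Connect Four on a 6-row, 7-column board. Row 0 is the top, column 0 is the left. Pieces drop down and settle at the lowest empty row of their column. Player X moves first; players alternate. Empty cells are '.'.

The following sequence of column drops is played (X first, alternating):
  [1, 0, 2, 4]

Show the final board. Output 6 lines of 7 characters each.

Answer: .......
.......
.......
.......
.......
OXX.O..

Derivation:
Move 1: X drops in col 1, lands at row 5
Move 2: O drops in col 0, lands at row 5
Move 3: X drops in col 2, lands at row 5
Move 4: O drops in col 4, lands at row 5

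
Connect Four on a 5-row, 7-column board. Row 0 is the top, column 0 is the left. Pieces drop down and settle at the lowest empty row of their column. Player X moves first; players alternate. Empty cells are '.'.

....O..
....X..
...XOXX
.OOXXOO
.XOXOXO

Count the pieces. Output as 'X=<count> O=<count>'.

X=9 O=9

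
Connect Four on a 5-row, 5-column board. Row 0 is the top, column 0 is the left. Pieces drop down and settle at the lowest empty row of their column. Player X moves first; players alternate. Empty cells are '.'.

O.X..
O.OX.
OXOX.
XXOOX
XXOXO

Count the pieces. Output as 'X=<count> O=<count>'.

X=10 O=9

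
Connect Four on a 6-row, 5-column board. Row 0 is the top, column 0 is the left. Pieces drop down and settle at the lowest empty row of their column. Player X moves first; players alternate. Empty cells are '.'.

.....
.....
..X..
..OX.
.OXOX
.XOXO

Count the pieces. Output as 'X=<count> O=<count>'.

X=6 O=5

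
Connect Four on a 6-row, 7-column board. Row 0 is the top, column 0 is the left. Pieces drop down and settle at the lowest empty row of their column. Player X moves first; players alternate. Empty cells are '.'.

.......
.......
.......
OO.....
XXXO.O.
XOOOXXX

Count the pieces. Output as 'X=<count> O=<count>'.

X=7 O=7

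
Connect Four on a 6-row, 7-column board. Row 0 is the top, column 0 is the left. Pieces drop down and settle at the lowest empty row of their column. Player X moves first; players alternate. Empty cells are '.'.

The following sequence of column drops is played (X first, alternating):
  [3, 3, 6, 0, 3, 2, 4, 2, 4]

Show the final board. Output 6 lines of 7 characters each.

Answer: .......
.......
.......
...X...
..OOX..
O.OXX.X

Derivation:
Move 1: X drops in col 3, lands at row 5
Move 2: O drops in col 3, lands at row 4
Move 3: X drops in col 6, lands at row 5
Move 4: O drops in col 0, lands at row 5
Move 5: X drops in col 3, lands at row 3
Move 6: O drops in col 2, lands at row 5
Move 7: X drops in col 4, lands at row 5
Move 8: O drops in col 2, lands at row 4
Move 9: X drops in col 4, lands at row 4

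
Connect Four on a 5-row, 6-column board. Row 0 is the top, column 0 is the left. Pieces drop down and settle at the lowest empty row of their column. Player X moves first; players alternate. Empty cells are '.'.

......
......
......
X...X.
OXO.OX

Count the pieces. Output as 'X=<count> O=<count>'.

X=4 O=3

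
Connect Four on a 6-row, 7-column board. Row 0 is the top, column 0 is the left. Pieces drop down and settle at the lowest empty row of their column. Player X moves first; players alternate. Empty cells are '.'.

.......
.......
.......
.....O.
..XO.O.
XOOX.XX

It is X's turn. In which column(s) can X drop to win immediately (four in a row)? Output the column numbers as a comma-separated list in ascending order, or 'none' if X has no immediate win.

Answer: 4

Derivation:
col 0: drop X → no win
col 1: drop X → no win
col 2: drop X → no win
col 3: drop X → no win
col 4: drop X → WIN!
col 5: drop X → no win
col 6: drop X → no win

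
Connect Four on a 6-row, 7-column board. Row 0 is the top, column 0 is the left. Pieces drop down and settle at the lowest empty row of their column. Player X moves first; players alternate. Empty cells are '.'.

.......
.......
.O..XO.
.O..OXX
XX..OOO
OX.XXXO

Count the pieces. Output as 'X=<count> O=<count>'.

X=9 O=9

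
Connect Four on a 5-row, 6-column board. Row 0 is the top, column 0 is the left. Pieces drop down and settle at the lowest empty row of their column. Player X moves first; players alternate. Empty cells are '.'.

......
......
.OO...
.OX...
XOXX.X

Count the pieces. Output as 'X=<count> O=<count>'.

X=5 O=4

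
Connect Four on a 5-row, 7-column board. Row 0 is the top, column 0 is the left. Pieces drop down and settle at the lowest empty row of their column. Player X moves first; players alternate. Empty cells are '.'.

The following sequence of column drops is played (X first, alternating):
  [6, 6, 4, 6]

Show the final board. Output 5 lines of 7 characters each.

Move 1: X drops in col 6, lands at row 4
Move 2: O drops in col 6, lands at row 3
Move 3: X drops in col 4, lands at row 4
Move 4: O drops in col 6, lands at row 2

Answer: .......
.......
......O
......O
....X.X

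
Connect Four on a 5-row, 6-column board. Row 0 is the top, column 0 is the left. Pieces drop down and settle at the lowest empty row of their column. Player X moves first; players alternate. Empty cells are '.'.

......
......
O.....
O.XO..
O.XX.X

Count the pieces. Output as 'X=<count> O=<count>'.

X=4 O=4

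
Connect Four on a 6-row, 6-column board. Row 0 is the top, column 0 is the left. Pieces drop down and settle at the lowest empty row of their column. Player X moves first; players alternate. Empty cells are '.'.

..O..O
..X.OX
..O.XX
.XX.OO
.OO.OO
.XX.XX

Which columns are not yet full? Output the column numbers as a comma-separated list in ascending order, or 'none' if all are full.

Answer: 0,1,3,4

Derivation:
col 0: top cell = '.' → open
col 1: top cell = '.' → open
col 2: top cell = 'O' → FULL
col 3: top cell = '.' → open
col 4: top cell = '.' → open
col 5: top cell = 'O' → FULL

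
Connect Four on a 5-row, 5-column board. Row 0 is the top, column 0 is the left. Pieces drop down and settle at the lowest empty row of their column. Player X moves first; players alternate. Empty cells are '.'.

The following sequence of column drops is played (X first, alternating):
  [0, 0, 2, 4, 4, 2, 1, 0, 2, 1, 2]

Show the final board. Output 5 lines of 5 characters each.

Answer: .....
..X..
O.X..
OOO.X
XXX.O

Derivation:
Move 1: X drops in col 0, lands at row 4
Move 2: O drops in col 0, lands at row 3
Move 3: X drops in col 2, lands at row 4
Move 4: O drops in col 4, lands at row 4
Move 5: X drops in col 4, lands at row 3
Move 6: O drops in col 2, lands at row 3
Move 7: X drops in col 1, lands at row 4
Move 8: O drops in col 0, lands at row 2
Move 9: X drops in col 2, lands at row 2
Move 10: O drops in col 1, lands at row 3
Move 11: X drops in col 2, lands at row 1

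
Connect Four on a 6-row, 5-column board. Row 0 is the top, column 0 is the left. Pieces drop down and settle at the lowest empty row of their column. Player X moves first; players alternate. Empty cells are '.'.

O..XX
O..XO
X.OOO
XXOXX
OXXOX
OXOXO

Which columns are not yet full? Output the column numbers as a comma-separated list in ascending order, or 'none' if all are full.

Answer: 1,2

Derivation:
col 0: top cell = 'O' → FULL
col 1: top cell = '.' → open
col 2: top cell = '.' → open
col 3: top cell = 'X' → FULL
col 4: top cell = 'X' → FULL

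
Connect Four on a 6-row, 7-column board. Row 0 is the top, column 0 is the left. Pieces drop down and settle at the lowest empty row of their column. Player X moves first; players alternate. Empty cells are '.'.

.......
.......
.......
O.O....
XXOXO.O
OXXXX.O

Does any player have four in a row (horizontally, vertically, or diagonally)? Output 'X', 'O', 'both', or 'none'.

X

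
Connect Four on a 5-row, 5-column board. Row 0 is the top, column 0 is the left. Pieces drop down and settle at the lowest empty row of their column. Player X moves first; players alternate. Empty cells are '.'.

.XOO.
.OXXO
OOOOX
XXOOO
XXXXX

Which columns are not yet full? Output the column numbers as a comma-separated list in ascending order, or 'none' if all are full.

col 0: top cell = '.' → open
col 1: top cell = 'X' → FULL
col 2: top cell = 'O' → FULL
col 3: top cell = 'O' → FULL
col 4: top cell = '.' → open

Answer: 0,4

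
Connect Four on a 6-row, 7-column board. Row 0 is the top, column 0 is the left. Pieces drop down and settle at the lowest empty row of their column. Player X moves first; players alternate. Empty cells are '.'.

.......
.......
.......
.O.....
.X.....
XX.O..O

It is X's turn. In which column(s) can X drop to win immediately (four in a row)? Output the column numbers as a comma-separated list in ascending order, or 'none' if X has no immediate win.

Answer: none

Derivation:
col 0: drop X → no win
col 1: drop X → no win
col 2: drop X → no win
col 3: drop X → no win
col 4: drop X → no win
col 5: drop X → no win
col 6: drop X → no win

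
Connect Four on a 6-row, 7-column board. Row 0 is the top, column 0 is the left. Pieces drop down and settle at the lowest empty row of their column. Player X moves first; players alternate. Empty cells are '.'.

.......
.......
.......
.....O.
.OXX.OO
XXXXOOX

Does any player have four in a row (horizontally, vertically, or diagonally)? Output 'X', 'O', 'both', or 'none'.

X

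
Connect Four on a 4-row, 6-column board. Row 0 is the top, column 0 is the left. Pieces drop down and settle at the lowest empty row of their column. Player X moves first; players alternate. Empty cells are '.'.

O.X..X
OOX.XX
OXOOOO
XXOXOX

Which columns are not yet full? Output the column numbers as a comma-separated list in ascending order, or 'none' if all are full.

col 0: top cell = 'O' → FULL
col 1: top cell = '.' → open
col 2: top cell = 'X' → FULL
col 3: top cell = '.' → open
col 4: top cell = '.' → open
col 5: top cell = 'X' → FULL

Answer: 1,3,4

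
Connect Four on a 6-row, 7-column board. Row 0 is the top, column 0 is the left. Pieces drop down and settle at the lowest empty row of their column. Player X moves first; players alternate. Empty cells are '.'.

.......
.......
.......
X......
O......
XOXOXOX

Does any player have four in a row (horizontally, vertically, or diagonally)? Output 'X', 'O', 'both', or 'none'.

none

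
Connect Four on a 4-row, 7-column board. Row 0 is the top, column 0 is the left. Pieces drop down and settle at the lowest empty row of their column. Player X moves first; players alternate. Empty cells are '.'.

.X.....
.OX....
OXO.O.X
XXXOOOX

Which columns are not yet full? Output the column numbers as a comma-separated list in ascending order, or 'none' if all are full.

col 0: top cell = '.' → open
col 1: top cell = 'X' → FULL
col 2: top cell = '.' → open
col 3: top cell = '.' → open
col 4: top cell = '.' → open
col 5: top cell = '.' → open
col 6: top cell = '.' → open

Answer: 0,2,3,4,5,6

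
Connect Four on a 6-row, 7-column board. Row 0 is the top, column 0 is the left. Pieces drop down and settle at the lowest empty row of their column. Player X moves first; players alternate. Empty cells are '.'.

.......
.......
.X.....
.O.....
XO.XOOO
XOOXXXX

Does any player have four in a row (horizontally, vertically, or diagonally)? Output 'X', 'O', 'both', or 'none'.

X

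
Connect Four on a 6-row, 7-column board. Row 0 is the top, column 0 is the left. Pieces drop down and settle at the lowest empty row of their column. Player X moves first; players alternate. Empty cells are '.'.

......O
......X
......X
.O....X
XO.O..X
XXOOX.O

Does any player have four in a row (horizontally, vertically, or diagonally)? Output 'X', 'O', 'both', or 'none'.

X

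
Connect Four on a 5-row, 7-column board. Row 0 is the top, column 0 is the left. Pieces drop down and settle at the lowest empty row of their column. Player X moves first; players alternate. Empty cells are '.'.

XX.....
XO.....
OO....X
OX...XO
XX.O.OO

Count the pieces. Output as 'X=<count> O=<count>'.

X=8 O=8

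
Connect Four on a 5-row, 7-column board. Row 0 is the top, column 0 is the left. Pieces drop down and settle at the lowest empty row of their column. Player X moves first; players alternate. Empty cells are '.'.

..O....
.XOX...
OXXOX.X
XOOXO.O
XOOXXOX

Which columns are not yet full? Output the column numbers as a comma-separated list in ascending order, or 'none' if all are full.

Answer: 0,1,3,4,5,6

Derivation:
col 0: top cell = '.' → open
col 1: top cell = '.' → open
col 2: top cell = 'O' → FULL
col 3: top cell = '.' → open
col 4: top cell = '.' → open
col 5: top cell = '.' → open
col 6: top cell = '.' → open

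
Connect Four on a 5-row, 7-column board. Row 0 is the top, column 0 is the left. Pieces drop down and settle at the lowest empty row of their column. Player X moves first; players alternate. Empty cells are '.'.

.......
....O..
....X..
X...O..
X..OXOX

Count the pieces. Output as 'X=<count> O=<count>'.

X=5 O=4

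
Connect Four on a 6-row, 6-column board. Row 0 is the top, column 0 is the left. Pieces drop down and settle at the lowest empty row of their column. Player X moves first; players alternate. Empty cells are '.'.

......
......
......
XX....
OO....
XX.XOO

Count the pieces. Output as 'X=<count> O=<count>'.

X=5 O=4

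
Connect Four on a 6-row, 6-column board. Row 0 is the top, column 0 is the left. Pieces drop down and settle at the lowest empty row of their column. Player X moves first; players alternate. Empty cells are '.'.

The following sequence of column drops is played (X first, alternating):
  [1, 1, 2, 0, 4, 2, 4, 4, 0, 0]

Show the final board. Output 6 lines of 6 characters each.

Answer: ......
......
......
O...O.
XOO.X.
OXX.X.

Derivation:
Move 1: X drops in col 1, lands at row 5
Move 2: O drops in col 1, lands at row 4
Move 3: X drops in col 2, lands at row 5
Move 4: O drops in col 0, lands at row 5
Move 5: X drops in col 4, lands at row 5
Move 6: O drops in col 2, lands at row 4
Move 7: X drops in col 4, lands at row 4
Move 8: O drops in col 4, lands at row 3
Move 9: X drops in col 0, lands at row 4
Move 10: O drops in col 0, lands at row 3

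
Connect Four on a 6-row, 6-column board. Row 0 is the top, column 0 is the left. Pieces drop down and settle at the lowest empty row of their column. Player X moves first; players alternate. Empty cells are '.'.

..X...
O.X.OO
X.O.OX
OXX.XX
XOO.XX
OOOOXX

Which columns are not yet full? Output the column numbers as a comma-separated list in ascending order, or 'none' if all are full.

Answer: 0,1,3,4,5

Derivation:
col 0: top cell = '.' → open
col 1: top cell = '.' → open
col 2: top cell = 'X' → FULL
col 3: top cell = '.' → open
col 4: top cell = '.' → open
col 5: top cell = '.' → open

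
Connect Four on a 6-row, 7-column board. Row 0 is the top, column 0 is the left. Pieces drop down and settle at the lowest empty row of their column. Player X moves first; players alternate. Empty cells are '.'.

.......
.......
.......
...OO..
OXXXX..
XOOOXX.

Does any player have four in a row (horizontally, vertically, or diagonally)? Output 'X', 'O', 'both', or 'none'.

X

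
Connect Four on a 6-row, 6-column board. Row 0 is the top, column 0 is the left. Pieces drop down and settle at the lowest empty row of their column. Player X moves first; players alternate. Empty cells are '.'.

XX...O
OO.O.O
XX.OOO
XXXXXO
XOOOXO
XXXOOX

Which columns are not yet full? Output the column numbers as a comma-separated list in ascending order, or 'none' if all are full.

col 0: top cell = 'X' → FULL
col 1: top cell = 'X' → FULL
col 2: top cell = '.' → open
col 3: top cell = '.' → open
col 4: top cell = '.' → open
col 5: top cell = 'O' → FULL

Answer: 2,3,4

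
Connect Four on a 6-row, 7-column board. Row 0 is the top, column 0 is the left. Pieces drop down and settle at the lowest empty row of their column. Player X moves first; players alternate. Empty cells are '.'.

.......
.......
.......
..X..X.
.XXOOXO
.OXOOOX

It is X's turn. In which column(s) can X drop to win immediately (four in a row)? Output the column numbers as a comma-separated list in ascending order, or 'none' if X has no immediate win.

Answer: 2

Derivation:
col 0: drop X → no win
col 1: drop X → no win
col 2: drop X → WIN!
col 3: drop X → no win
col 4: drop X → no win
col 5: drop X → no win
col 6: drop X → no win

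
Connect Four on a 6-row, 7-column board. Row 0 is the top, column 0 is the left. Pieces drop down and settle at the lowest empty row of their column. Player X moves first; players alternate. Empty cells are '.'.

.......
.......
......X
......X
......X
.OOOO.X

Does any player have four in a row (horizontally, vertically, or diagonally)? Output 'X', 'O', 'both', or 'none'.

both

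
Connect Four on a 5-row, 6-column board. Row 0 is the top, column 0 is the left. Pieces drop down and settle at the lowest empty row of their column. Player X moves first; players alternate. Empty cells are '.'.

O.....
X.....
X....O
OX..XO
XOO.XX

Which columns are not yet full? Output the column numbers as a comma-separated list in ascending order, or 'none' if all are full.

col 0: top cell = 'O' → FULL
col 1: top cell = '.' → open
col 2: top cell = '.' → open
col 3: top cell = '.' → open
col 4: top cell = '.' → open
col 5: top cell = '.' → open

Answer: 1,2,3,4,5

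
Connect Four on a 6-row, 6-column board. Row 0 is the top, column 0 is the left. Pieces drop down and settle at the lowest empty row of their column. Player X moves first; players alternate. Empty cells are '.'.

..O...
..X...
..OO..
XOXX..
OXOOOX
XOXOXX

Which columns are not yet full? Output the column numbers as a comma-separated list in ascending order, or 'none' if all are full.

Answer: 0,1,3,4,5

Derivation:
col 0: top cell = '.' → open
col 1: top cell = '.' → open
col 2: top cell = 'O' → FULL
col 3: top cell = '.' → open
col 4: top cell = '.' → open
col 5: top cell = '.' → open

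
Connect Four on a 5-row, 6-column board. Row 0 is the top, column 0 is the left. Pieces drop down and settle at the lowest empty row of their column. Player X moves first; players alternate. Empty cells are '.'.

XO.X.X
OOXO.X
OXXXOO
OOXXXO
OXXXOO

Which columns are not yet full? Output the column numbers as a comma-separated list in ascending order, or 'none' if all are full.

col 0: top cell = 'X' → FULL
col 1: top cell = 'O' → FULL
col 2: top cell = '.' → open
col 3: top cell = 'X' → FULL
col 4: top cell = '.' → open
col 5: top cell = 'X' → FULL

Answer: 2,4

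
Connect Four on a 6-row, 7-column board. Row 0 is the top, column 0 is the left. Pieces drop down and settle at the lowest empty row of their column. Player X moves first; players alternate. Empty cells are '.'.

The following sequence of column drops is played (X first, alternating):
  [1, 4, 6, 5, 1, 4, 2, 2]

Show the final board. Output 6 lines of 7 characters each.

Move 1: X drops in col 1, lands at row 5
Move 2: O drops in col 4, lands at row 5
Move 3: X drops in col 6, lands at row 5
Move 4: O drops in col 5, lands at row 5
Move 5: X drops in col 1, lands at row 4
Move 6: O drops in col 4, lands at row 4
Move 7: X drops in col 2, lands at row 5
Move 8: O drops in col 2, lands at row 4

Answer: .......
.......
.......
.......
.XO.O..
.XX.OOX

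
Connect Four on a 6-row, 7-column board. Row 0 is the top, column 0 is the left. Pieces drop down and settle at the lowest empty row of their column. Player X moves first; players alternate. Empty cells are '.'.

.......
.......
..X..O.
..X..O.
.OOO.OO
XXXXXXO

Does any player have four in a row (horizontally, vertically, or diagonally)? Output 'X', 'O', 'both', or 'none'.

X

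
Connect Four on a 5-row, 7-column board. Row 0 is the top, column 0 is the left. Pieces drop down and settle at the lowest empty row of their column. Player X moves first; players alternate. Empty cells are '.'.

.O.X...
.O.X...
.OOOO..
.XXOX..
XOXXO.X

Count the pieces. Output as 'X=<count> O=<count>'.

X=9 O=9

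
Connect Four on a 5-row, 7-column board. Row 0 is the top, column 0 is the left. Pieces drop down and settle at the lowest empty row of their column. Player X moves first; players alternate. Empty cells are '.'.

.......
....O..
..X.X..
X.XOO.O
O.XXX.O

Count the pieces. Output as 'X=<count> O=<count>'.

X=7 O=6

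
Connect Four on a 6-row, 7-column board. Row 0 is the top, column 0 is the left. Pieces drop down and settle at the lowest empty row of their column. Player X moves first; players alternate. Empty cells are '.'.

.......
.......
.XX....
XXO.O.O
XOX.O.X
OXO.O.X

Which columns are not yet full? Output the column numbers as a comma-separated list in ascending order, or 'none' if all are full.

Answer: 0,1,2,3,4,5,6

Derivation:
col 0: top cell = '.' → open
col 1: top cell = '.' → open
col 2: top cell = '.' → open
col 3: top cell = '.' → open
col 4: top cell = '.' → open
col 5: top cell = '.' → open
col 6: top cell = '.' → open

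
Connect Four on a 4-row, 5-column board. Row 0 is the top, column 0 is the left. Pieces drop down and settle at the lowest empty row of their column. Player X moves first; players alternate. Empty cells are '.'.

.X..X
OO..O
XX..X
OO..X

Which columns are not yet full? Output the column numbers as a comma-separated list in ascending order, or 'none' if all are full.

col 0: top cell = '.' → open
col 1: top cell = 'X' → FULL
col 2: top cell = '.' → open
col 3: top cell = '.' → open
col 4: top cell = 'X' → FULL

Answer: 0,2,3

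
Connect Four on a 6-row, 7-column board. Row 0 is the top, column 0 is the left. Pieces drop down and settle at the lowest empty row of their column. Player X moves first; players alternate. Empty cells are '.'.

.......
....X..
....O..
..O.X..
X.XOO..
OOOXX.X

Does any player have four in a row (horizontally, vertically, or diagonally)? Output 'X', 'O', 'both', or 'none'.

none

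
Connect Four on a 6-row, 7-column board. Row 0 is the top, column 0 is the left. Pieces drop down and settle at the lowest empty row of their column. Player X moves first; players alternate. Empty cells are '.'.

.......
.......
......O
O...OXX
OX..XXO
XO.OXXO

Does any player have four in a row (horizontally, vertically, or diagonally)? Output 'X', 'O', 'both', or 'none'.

none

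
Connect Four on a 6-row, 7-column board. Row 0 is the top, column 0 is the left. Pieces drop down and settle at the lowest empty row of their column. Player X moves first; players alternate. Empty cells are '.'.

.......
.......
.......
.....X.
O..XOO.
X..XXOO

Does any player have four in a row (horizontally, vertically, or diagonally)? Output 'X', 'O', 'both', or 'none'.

none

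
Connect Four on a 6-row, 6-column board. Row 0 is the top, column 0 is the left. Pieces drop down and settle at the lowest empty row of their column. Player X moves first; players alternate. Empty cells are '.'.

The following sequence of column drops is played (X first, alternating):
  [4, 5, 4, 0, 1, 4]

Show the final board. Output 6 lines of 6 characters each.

Move 1: X drops in col 4, lands at row 5
Move 2: O drops in col 5, lands at row 5
Move 3: X drops in col 4, lands at row 4
Move 4: O drops in col 0, lands at row 5
Move 5: X drops in col 1, lands at row 5
Move 6: O drops in col 4, lands at row 3

Answer: ......
......
......
....O.
....X.
OX..XO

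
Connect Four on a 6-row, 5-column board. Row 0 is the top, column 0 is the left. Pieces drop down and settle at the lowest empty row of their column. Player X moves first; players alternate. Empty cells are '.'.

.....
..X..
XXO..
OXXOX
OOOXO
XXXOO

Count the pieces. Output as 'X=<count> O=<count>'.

X=10 O=9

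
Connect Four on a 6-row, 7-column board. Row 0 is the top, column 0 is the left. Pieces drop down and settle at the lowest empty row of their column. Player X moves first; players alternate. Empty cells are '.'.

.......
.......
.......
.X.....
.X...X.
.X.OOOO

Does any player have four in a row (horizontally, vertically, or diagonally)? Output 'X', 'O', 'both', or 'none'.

O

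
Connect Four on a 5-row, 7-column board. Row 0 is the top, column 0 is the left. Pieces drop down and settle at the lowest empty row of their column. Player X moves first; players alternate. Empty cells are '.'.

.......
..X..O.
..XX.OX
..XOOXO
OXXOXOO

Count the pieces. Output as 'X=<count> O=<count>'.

X=9 O=9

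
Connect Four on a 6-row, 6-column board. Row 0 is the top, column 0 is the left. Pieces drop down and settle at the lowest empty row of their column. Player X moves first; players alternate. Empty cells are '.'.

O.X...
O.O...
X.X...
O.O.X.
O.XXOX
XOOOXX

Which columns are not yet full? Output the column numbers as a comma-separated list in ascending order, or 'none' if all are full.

Answer: 1,3,4,5

Derivation:
col 0: top cell = 'O' → FULL
col 1: top cell = '.' → open
col 2: top cell = 'X' → FULL
col 3: top cell = '.' → open
col 4: top cell = '.' → open
col 5: top cell = '.' → open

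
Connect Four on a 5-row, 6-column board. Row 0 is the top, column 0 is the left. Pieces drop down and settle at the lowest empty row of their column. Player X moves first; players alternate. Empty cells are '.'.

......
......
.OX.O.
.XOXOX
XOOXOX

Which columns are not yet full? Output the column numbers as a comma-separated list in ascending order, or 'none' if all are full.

Answer: 0,1,2,3,4,5

Derivation:
col 0: top cell = '.' → open
col 1: top cell = '.' → open
col 2: top cell = '.' → open
col 3: top cell = '.' → open
col 4: top cell = '.' → open
col 5: top cell = '.' → open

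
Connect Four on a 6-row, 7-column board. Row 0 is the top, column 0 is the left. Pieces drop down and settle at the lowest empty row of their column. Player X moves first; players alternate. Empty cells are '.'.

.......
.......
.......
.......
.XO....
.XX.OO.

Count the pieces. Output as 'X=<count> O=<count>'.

X=3 O=3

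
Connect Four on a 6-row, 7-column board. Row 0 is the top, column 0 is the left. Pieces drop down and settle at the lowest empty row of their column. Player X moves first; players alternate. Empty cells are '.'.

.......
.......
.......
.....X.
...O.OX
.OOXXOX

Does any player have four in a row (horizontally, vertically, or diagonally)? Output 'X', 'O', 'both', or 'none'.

none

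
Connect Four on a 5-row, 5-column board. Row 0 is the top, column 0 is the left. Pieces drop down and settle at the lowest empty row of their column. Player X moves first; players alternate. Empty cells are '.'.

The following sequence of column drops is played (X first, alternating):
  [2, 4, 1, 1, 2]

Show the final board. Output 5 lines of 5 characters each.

Move 1: X drops in col 2, lands at row 4
Move 2: O drops in col 4, lands at row 4
Move 3: X drops in col 1, lands at row 4
Move 4: O drops in col 1, lands at row 3
Move 5: X drops in col 2, lands at row 3

Answer: .....
.....
.....
.OX..
.XX.O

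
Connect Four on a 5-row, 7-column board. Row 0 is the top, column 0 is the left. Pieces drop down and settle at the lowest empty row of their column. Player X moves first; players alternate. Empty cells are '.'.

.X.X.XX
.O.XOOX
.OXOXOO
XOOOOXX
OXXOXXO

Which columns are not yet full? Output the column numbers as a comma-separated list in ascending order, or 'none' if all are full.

col 0: top cell = '.' → open
col 1: top cell = 'X' → FULL
col 2: top cell = '.' → open
col 3: top cell = 'X' → FULL
col 4: top cell = '.' → open
col 5: top cell = 'X' → FULL
col 6: top cell = 'X' → FULL

Answer: 0,2,4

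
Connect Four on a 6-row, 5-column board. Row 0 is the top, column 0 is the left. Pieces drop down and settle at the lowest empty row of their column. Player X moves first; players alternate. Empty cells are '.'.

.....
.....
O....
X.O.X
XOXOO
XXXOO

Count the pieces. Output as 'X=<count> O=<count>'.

X=7 O=7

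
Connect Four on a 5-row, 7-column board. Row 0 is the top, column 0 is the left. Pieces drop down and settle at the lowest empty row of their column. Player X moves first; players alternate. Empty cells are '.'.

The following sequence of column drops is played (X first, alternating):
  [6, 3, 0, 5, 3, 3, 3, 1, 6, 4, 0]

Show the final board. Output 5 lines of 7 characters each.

Move 1: X drops in col 6, lands at row 4
Move 2: O drops in col 3, lands at row 4
Move 3: X drops in col 0, lands at row 4
Move 4: O drops in col 5, lands at row 4
Move 5: X drops in col 3, lands at row 3
Move 6: O drops in col 3, lands at row 2
Move 7: X drops in col 3, lands at row 1
Move 8: O drops in col 1, lands at row 4
Move 9: X drops in col 6, lands at row 3
Move 10: O drops in col 4, lands at row 4
Move 11: X drops in col 0, lands at row 3

Answer: .......
...X...
...O...
X..X..X
XO.OOOX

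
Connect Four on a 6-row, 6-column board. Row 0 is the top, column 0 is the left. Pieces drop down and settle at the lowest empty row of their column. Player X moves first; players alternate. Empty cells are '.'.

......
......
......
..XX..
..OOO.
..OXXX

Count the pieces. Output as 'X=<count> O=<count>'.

X=5 O=4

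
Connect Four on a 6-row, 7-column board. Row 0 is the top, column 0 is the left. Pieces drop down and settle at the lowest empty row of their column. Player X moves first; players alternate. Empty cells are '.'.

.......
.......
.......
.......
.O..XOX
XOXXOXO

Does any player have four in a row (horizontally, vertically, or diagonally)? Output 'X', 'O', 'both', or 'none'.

none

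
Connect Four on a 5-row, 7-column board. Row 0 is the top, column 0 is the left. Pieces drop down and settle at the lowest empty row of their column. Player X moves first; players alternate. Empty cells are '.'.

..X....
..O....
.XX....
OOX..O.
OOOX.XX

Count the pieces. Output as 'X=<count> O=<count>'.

X=7 O=7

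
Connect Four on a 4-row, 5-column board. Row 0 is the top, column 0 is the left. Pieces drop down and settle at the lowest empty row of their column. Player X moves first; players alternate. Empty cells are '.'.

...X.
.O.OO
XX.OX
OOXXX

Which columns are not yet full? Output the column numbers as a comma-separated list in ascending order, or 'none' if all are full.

col 0: top cell = '.' → open
col 1: top cell = '.' → open
col 2: top cell = '.' → open
col 3: top cell = 'X' → FULL
col 4: top cell = '.' → open

Answer: 0,1,2,4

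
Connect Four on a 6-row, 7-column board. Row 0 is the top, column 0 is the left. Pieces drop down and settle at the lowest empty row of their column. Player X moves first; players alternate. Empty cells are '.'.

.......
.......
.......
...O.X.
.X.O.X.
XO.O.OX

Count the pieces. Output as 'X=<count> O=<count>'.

X=5 O=5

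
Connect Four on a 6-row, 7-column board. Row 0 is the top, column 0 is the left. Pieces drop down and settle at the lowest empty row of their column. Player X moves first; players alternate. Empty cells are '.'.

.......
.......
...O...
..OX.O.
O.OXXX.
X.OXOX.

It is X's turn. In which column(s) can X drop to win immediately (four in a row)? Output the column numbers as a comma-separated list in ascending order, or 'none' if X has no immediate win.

col 0: drop X → no win
col 1: drop X → no win
col 2: drop X → WIN!
col 3: drop X → no win
col 4: drop X → no win
col 5: drop X → no win
col 6: drop X → no win

Answer: 2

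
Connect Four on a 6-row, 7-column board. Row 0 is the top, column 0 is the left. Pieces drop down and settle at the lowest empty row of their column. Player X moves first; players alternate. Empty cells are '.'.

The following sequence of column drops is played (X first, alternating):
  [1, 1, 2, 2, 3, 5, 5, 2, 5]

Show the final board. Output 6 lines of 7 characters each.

Move 1: X drops in col 1, lands at row 5
Move 2: O drops in col 1, lands at row 4
Move 3: X drops in col 2, lands at row 5
Move 4: O drops in col 2, lands at row 4
Move 5: X drops in col 3, lands at row 5
Move 6: O drops in col 5, lands at row 5
Move 7: X drops in col 5, lands at row 4
Move 8: O drops in col 2, lands at row 3
Move 9: X drops in col 5, lands at row 3

Answer: .......
.......
.......
..O..X.
.OO..X.
.XXX.O.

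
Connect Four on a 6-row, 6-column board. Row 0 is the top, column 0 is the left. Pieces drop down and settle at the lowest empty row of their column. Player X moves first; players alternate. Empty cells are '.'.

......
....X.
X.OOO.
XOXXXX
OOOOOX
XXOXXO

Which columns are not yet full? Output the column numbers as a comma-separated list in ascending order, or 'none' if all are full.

Answer: 0,1,2,3,4,5

Derivation:
col 0: top cell = '.' → open
col 1: top cell = '.' → open
col 2: top cell = '.' → open
col 3: top cell = '.' → open
col 4: top cell = '.' → open
col 5: top cell = '.' → open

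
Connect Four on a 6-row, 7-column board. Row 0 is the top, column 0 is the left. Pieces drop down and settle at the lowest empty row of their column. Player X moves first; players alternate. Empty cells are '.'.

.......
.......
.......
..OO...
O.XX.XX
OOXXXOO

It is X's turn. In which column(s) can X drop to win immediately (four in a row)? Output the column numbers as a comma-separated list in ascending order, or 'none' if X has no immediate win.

col 0: drop X → no win
col 1: drop X → no win
col 2: drop X → no win
col 3: drop X → no win
col 4: drop X → WIN!
col 5: drop X → no win
col 6: drop X → no win

Answer: 4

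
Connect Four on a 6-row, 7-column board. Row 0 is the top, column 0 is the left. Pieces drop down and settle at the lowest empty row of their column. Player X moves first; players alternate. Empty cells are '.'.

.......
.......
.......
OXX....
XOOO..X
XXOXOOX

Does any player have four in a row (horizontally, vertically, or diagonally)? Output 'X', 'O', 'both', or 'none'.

none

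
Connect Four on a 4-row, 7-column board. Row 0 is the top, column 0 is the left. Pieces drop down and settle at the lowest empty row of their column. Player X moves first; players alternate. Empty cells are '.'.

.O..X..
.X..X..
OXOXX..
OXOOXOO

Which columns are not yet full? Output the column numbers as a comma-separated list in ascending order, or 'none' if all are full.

Answer: 0,2,3,5,6

Derivation:
col 0: top cell = '.' → open
col 1: top cell = 'O' → FULL
col 2: top cell = '.' → open
col 3: top cell = '.' → open
col 4: top cell = 'X' → FULL
col 5: top cell = '.' → open
col 6: top cell = '.' → open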